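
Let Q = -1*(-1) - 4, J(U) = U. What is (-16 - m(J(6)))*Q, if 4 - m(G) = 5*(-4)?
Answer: 120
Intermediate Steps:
m(G) = 24 (m(G) = 4 - 5*(-4) = 4 - 1*(-20) = 4 + 20 = 24)
Q = -3 (Q = 1 - 4 = -3)
(-16 - m(J(6)))*Q = (-16 - 1*24)*(-3) = (-16 - 24)*(-3) = -40*(-3) = 120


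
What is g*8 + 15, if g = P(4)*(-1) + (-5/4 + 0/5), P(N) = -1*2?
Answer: 21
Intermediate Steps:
P(N) = -2
g = 3/4 (g = -2*(-1) + (-5/4 + 0/5) = 2 + (-5*1/4 + 0*(1/5)) = 2 + (-5/4 + 0) = 2 - 5/4 = 3/4 ≈ 0.75000)
g*8 + 15 = (3/4)*8 + 15 = 6 + 15 = 21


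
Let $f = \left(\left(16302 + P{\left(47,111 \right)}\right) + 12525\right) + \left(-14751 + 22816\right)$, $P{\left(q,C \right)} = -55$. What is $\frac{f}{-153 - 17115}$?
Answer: $- \frac{12279}{5756} \approx -2.1333$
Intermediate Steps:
$f = 36837$ ($f = \left(\left(16302 - 55\right) + 12525\right) + \left(-14751 + 22816\right) = \left(16247 + 12525\right) + 8065 = 28772 + 8065 = 36837$)
$\frac{f}{-153 - 17115} = \frac{36837}{-153 - 17115} = \frac{36837}{-17268} = 36837 \left(- \frac{1}{17268}\right) = - \frac{12279}{5756}$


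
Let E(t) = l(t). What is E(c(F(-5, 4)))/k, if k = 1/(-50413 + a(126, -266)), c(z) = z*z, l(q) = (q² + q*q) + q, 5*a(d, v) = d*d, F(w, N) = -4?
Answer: -124707792/5 ≈ -2.4942e+7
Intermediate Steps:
a(d, v) = d²/5 (a(d, v) = (d*d)/5 = d²/5)
l(q) = q + 2*q² (l(q) = (q² + q²) + q = 2*q² + q = q + 2*q²)
c(z) = z²
E(t) = t*(1 + 2*t)
k = -5/236189 (k = 1/(-50413 + (⅕)*126²) = 1/(-50413 + (⅕)*15876) = 1/(-50413 + 15876/5) = 1/(-236189/5) = -5/236189 ≈ -2.1169e-5)
E(c(F(-5, 4)))/k = ((-4)²*(1 + 2*(-4)²))/(-5/236189) = (16*(1 + 2*16))*(-236189/5) = (16*(1 + 32))*(-236189/5) = (16*33)*(-236189/5) = 528*(-236189/5) = -124707792/5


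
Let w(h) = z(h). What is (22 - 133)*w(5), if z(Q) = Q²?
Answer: -2775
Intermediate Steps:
w(h) = h²
(22 - 133)*w(5) = (22 - 133)*5² = -111*25 = -2775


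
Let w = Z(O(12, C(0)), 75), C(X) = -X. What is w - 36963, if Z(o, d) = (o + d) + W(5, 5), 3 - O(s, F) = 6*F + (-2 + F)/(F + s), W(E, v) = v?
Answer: -221279/6 ≈ -36880.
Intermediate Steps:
O(s, F) = 3 - 6*F - (-2 + F)/(F + s) (O(s, F) = 3 - (6*F + (-2 + F)/(F + s)) = 3 + (-6*F - (-2 + F)/(F + s)) = 3 - 6*F - (-2 + F)/(F + s))
Z(o, d) = 5 + d + o (Z(o, d) = (o + d) + 5 = (d + o) + 5 = 5 + d + o)
w = 499/6 (w = 5 + 75 + (2 - 6*(-1*0)² + 2*(-1*0) + 3*12 - 6*(-1*0)*12)/(-1*0 + 12) = 5 + 75 + (2 - 6*0² + 2*0 + 36 - 6*0*12)/(0 + 12) = 5 + 75 + (2 - 6*0 + 0 + 36 + 0)/12 = 5 + 75 + (2 + 0 + 0 + 36 + 0)/12 = 5 + 75 + (1/12)*38 = 5 + 75 + 19/6 = 499/6 ≈ 83.167)
w - 36963 = 499/6 - 36963 = -221279/6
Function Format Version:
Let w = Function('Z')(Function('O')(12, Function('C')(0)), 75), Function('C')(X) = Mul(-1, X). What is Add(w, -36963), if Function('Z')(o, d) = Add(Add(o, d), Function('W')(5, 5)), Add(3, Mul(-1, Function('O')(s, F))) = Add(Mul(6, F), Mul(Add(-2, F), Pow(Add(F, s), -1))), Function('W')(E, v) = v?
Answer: Rational(-221279, 6) ≈ -36880.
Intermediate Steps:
Function('O')(s, F) = Add(3, Mul(-6, F), Mul(-1, Pow(Add(F, s), -1), Add(-2, F))) (Function('O')(s, F) = Add(3, Mul(-1, Add(Mul(6, F), Mul(Add(-2, F), Pow(Add(F, s), -1))))) = Add(3, Mul(-1, Add(Mul(6, F), Mul(Pow(Add(F, s), -1), Add(-2, F))))) = Add(3, Add(Mul(-6, F), Mul(-1, Pow(Add(F, s), -1), Add(-2, F)))) = Add(3, Mul(-6, F), Mul(-1, Pow(Add(F, s), -1), Add(-2, F))))
Function('Z')(o, d) = Add(5, d, o) (Function('Z')(o, d) = Add(Add(o, d), 5) = Add(Add(d, o), 5) = Add(5, d, o))
w = Rational(499, 6) (w = Add(5, 75, Mul(Pow(Add(Mul(-1, 0), 12), -1), Add(2, Mul(-6, Pow(Mul(-1, 0), 2)), Mul(2, Mul(-1, 0)), Mul(3, 12), Mul(-6, Mul(-1, 0), 12)))) = Add(5, 75, Mul(Pow(Add(0, 12), -1), Add(2, Mul(-6, Pow(0, 2)), Mul(2, 0), 36, Mul(-6, 0, 12)))) = Add(5, 75, Mul(Pow(12, -1), Add(2, Mul(-6, 0), 0, 36, 0))) = Add(5, 75, Mul(Rational(1, 12), Add(2, 0, 0, 36, 0))) = Add(5, 75, Mul(Rational(1, 12), 38)) = Add(5, 75, Rational(19, 6)) = Rational(499, 6) ≈ 83.167)
Add(w, -36963) = Add(Rational(499, 6), -36963) = Rational(-221279, 6)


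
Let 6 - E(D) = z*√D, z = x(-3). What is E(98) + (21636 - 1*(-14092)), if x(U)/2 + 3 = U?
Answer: 35734 + 84*√2 ≈ 35853.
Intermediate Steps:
x(U) = -6 + 2*U
z = -12 (z = -6 + 2*(-3) = -6 - 6 = -12)
E(D) = 6 + 12*√D (E(D) = 6 - (-12)*√D = 6 + 12*√D)
E(98) + (21636 - 1*(-14092)) = (6 + 12*√98) + (21636 - 1*(-14092)) = (6 + 12*(7*√2)) + (21636 + 14092) = (6 + 84*√2) + 35728 = 35734 + 84*√2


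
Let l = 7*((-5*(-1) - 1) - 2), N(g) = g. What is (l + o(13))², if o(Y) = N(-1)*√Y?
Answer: (14 - √13)² ≈ 108.04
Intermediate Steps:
l = 14 (l = 7*((5 - 1) - 2) = 7*(4 - 2) = 7*2 = 14)
o(Y) = -√Y
(l + o(13))² = (14 - √13)²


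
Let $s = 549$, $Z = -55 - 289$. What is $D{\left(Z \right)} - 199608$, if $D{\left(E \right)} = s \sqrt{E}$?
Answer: $-199608 + 1098 i \sqrt{86} \approx -1.9961 \cdot 10^{5} + 10182.0 i$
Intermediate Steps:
$Z = -344$
$D{\left(E \right)} = 549 \sqrt{E}$
$D{\left(Z \right)} - 199608 = 549 \sqrt{-344} - 199608 = 549 \cdot 2 i \sqrt{86} - 199608 = 1098 i \sqrt{86} - 199608 = -199608 + 1098 i \sqrt{86}$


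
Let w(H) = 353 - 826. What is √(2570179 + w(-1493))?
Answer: √2569706 ≈ 1603.0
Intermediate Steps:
w(H) = -473
√(2570179 + w(-1493)) = √(2570179 - 473) = √2569706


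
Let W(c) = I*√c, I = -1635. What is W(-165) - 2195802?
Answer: -2195802 - 1635*I*√165 ≈ -2.1958e+6 - 21002.0*I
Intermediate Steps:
W(c) = -1635*√c
W(-165) - 2195802 = -1635*I*√165 - 2195802 = -2195802 - 1635*I*√165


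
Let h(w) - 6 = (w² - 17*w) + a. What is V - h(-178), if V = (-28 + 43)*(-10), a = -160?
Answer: -34706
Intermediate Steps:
h(w) = -154 + w² - 17*w (h(w) = 6 + ((w² - 17*w) - 160) = 6 + (-160 + w² - 17*w) = -154 + w² - 17*w)
V = -150 (V = 15*(-10) = -150)
V - h(-178) = -150 - (-154 + (-178)² - 17*(-178)) = -150 - (-154 + 31684 + 3026) = -150 - 1*34556 = -150 - 34556 = -34706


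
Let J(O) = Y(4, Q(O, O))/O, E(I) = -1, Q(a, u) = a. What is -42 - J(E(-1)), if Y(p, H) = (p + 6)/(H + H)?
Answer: -47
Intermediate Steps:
Y(p, H) = (6 + p)/(2*H) (Y(p, H) = (6 + p)/((2*H)) = (6 + p)*(1/(2*H)) = (6 + p)/(2*H))
J(O) = 5/O² (J(O) = ((6 + 4)/(2*O))/O = ((½)*10/O)/O = (5/O)/O = 5/O²)
-42 - J(E(-1)) = -42 - 5/(-1)² = -42 - 5 = -47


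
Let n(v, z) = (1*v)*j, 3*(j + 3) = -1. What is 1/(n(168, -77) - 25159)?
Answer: -1/25719 ≈ -3.8882e-5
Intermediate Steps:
j = -10/3 (j = -3 + (⅓)*(-1) = -3 - ⅓ = -10/3 ≈ -3.3333)
n(v, z) = -10*v/3 (n(v, z) = (1*v)*(-10/3) = v*(-10/3) = -10*v/3)
1/(n(168, -77) - 25159) = 1/(-10/3*168 - 25159) = 1/(-560 - 25159) = 1/(-25719) = -1/25719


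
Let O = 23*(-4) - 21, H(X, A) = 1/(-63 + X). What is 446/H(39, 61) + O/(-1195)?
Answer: -12791167/1195 ≈ -10704.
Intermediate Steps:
O = -113 (O = -92 - 21 = -113)
446/H(39, 61) + O/(-1195) = 446/(1/(-63 + 39)) - 113/(-1195) = 446/(1/(-24)) - 113*(-1/1195) = 446/(-1/24) + 113/1195 = 446*(-24) + 113/1195 = -10704 + 113/1195 = -12791167/1195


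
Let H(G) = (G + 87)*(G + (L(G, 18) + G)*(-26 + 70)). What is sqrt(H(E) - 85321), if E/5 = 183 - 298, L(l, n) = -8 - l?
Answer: sqrt(367055) ≈ 605.85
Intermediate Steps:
E = -575 (E = 5*(183 - 298) = 5*(-115) = -575)
H(G) = (-352 + G)*(87 + G) (H(G) = (G + 87)*(G + ((-8 - G) + G)*(-26 + 70)) = (87 + G)*(G - 8*44) = (87 + G)*(G - 352) = (87 + G)*(-352 + G) = (-352 + G)*(87 + G))
sqrt(H(E) - 85321) = sqrt((-30624 + (-575)**2 - 265*(-575)) - 85321) = sqrt((-30624 + 330625 + 152375) - 85321) = sqrt(452376 - 85321) = sqrt(367055)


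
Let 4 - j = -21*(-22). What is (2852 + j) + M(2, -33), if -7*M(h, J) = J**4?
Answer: -1169163/7 ≈ -1.6702e+5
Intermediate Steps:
M(h, J) = -J**4/7
j = -458 (j = 4 - (-21)*(-22) = 4 - 1*462 = 4 - 462 = -458)
(2852 + j) + M(2, -33) = (2852 - 458) - 1/7*(-33)**4 = 2394 - 1/7*1185921 = 2394 - 1185921/7 = -1169163/7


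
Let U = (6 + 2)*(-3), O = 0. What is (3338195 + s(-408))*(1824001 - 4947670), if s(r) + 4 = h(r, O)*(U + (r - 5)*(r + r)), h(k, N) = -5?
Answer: -5164271371299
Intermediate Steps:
U = -24 (U = 8*(-3) = -24)
s(r) = 116 - 10*r*(-5 + r) (s(r) = -4 - 5*(-24 + (r - 5)*(r + r)) = -4 - 5*(-24 + (-5 + r)*(2*r)) = -4 - 5*(-24 + 2*r*(-5 + r)) = -4 + (120 - 10*r*(-5 + r)) = 116 - 10*r*(-5 + r))
(3338195 + s(-408))*(1824001 - 4947670) = (3338195 + (116 - 10*(-408)**2 + 50*(-408)))*(1824001 - 4947670) = (3338195 + (116 - 10*166464 - 20400))*(-3123669) = (3338195 + (116 - 1664640 - 20400))*(-3123669) = (3338195 - 1684924)*(-3123669) = 1653271*(-3123669) = -5164271371299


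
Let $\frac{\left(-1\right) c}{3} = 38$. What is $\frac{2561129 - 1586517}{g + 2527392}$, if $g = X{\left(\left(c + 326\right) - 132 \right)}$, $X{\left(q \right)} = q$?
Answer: $\frac{243653}{631868} \approx 0.38561$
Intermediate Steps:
$c = -114$ ($c = \left(-3\right) 38 = -114$)
$g = 80$ ($g = \left(-114 + 326\right) - 132 = 212 - 132 = 80$)
$\frac{2561129 - 1586517}{g + 2527392} = \frac{2561129 - 1586517}{80 + 2527392} = \frac{974612}{2527472} = 974612 \cdot \frac{1}{2527472} = \frac{243653}{631868}$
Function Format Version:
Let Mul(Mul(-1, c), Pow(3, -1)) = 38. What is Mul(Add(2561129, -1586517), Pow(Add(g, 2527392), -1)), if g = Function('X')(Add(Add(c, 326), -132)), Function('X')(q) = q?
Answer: Rational(243653, 631868) ≈ 0.38561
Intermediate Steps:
c = -114 (c = Mul(-3, 38) = -114)
g = 80 (g = Add(Add(-114, 326), -132) = Add(212, -132) = 80)
Mul(Add(2561129, -1586517), Pow(Add(g, 2527392), -1)) = Mul(Add(2561129, -1586517), Pow(Add(80, 2527392), -1)) = Mul(974612, Pow(2527472, -1)) = Mul(974612, Rational(1, 2527472)) = Rational(243653, 631868)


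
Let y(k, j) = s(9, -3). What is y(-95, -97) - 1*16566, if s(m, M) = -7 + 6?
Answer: -16567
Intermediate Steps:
s(m, M) = -1
y(k, j) = -1
y(-95, -97) - 1*16566 = -1 - 1*16566 = -1 - 16566 = -16567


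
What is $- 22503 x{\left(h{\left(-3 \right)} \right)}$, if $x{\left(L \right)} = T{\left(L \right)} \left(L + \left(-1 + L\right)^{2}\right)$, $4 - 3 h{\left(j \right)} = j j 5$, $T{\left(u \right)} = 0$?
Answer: $0$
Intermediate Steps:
$h{\left(j \right)} = \frac{4}{3} - \frac{5 j^{2}}{3}$ ($h{\left(j \right)} = \frac{4}{3} - \frac{j j 5}{3} = \frac{4}{3} - \frac{j^{2} \cdot 5}{3} = \frac{4}{3} - \frac{5 j^{2}}{3}$)
$x{\left(L \right)} = 0$ ($x{\left(L \right)} = 0 \left(L + \left(-1 + L\right)^{2}\right) = 0$)
$- 22503 x{\left(h{\left(-3 \right)} \right)} = \left(-22503\right) 0 = 0$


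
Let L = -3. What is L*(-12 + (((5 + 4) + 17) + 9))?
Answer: -69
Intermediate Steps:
L*(-12 + (((5 + 4) + 17) + 9)) = -3*(-12 + (((5 + 4) + 17) + 9)) = -3*(-12 + ((9 + 17) + 9)) = -3*(-12 + (26 + 9)) = -3*(-12 + 35) = -3*23 = -69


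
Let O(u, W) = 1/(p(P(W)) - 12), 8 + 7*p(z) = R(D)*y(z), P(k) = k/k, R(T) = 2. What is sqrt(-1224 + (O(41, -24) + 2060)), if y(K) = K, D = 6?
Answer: sqrt(752330)/30 ≈ 28.912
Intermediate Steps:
P(k) = 1
p(z) = -8/7 + 2*z/7 (p(z) = -8/7 + (2*z)/7 = -8/7 + 2*z/7)
O(u, W) = -7/90 (O(u, W) = 1/((-8/7 + (2/7)*1) - 12) = 1/((-8/7 + 2/7) - 12) = 1/(-6/7 - 12) = 1/(-90/7) = -7/90)
sqrt(-1224 + (O(41, -24) + 2060)) = sqrt(-1224 + (-7/90 + 2060)) = sqrt(-1224 + 185393/90) = sqrt(75233/90) = sqrt(752330)/30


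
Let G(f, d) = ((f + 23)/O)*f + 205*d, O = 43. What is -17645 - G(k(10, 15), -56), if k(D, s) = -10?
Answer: -264965/43 ≈ -6162.0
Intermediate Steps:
G(f, d) = 205*d + f*(23/43 + f/43) (G(f, d) = ((f + 23)/43)*f + 205*d = ((23 + f)*(1/43))*f + 205*d = (23/43 + f/43)*f + 205*d = f*(23/43 + f/43) + 205*d = 205*d + f*(23/43 + f/43))
-17645 - G(k(10, 15), -56) = -17645 - (205*(-56) + (1/43)*(-10)**2 + (23/43)*(-10)) = -17645 - (-11480 + (1/43)*100 - 230/43) = -17645 - (-11480 + 100/43 - 230/43) = -17645 - 1*(-493770/43) = -17645 + 493770/43 = -264965/43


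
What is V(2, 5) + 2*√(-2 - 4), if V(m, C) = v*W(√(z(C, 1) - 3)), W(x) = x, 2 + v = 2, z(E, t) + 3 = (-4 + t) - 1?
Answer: 2*I*√6 ≈ 4.899*I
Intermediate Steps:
z(E, t) = -8 + t (z(E, t) = -3 + ((-4 + t) - 1) = -3 + (-5 + t) = -8 + t)
v = 0 (v = -2 + 2 = 0)
V(m, C) = 0 (V(m, C) = 0*√((-8 + 1) - 3) = 0*√(-7 - 3) = 0*√(-10) = 0*(I*√10) = 0)
V(2, 5) + 2*√(-2 - 4) = 0 + 2*√(-2 - 4) = 0 + 2*√(-6) = 0 + 2*(I*√6) = 0 + 2*I*√6 = 2*I*√6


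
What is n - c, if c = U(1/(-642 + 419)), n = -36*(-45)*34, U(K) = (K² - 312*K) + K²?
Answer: 2739003742/49729 ≈ 55079.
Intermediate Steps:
U(K) = -312*K + 2*K²
n = 55080 (n = 1620*34 = 55080)
c = 69578/49729 (c = 2*(-156 + 1/(-642 + 419))/(-642 + 419) = 2*(-156 + 1/(-223))/(-223) = 2*(-1/223)*(-156 - 1/223) = 2*(-1/223)*(-34789/223) = 69578/49729 ≈ 1.3991)
n - c = 55080 - 1*69578/49729 = 55080 - 69578/49729 = 2739003742/49729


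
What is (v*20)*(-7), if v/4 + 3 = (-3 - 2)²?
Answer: -12320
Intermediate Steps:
v = 88 (v = -12 + 4*(-3 - 2)² = -12 + 4*(-5)² = -12 + 4*25 = -12 + 100 = 88)
(v*20)*(-7) = (88*20)*(-7) = 1760*(-7) = -12320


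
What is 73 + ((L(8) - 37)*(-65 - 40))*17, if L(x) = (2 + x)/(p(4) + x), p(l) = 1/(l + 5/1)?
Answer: 4665964/73 ≈ 63917.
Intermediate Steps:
p(l) = 1/(5 + l) (p(l) = 1/(l + 5*1) = 1/(l + 5) = 1/(5 + l))
L(x) = (2 + x)/(1/9 + x) (L(x) = (2 + x)/(1/(5 + 4) + x) = (2 + x)/(1/9 + x))
73 + ((L(8) - 37)*(-65 - 40))*17 = 73 + ((9*(2 + 8)/(1 + 9*8) - 37)*(-65 - 40))*17 = 73 + ((9*10/(1 + 72) - 37)*(-105))*17 = 73 + ((9*10/73 - 37)*(-105))*17 = 73 + ((9*(1/73)*10 - 37)*(-105))*17 = 73 + ((90/73 - 37)*(-105))*17 = 73 - 2611/73*(-105)*17 = 73 + (274155/73)*17 = 73 + 4660635/73 = 4665964/73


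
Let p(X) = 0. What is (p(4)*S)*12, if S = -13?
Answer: 0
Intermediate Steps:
(p(4)*S)*12 = (0*(-13))*12 = 0*12 = 0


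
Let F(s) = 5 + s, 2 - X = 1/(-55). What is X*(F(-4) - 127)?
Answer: -13986/55 ≈ -254.29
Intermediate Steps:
X = 111/55 (X = 2 - 1/(-55) = 2 - 1*(-1/55) = 2 + 1/55 = 111/55 ≈ 2.0182)
X*(F(-4) - 127) = 111*((5 - 4) - 127)/55 = 111*(1 - 127)/55 = (111/55)*(-126) = -13986/55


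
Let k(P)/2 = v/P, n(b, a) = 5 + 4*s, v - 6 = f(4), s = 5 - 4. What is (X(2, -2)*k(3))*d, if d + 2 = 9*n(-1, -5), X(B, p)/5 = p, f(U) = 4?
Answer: -15800/3 ≈ -5266.7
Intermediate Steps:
s = 1
v = 10 (v = 6 + 4 = 10)
X(B, p) = 5*p
n(b, a) = 9 (n(b, a) = 5 + 4*1 = 5 + 4 = 9)
k(P) = 20/P (k(P) = 2*(10/P) = 20/P)
d = 79 (d = -2 + 9*9 = -2 + 81 = 79)
(X(2, -2)*k(3))*d = ((5*(-2))*(20/3))*79 = -200/3*79 = -15800/3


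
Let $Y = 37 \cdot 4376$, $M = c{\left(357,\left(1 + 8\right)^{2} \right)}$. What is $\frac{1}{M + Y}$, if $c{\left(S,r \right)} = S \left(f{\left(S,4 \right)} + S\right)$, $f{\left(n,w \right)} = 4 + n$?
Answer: $\frac{1}{418238} \approx 2.391 \cdot 10^{-6}$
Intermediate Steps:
$c{\left(S,r \right)} = S \left(4 + 2 S\right)$ ($c{\left(S,r \right)} = S \left(\left(4 + S\right) + S\right) = S \left(4 + 2 S\right)$)
$M = 256326$ ($M = 2 \cdot 357 \left(2 + 357\right) = 2 \cdot 357 \cdot 359 = 256326$)
$Y = 161912$
$\frac{1}{M + Y} = \frac{1}{256326 + 161912} = \frac{1}{418238}$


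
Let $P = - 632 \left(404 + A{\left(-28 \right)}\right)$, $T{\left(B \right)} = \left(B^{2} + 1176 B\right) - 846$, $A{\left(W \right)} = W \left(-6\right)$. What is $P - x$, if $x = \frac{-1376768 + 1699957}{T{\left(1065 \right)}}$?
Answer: $- \frac{862483434965}{2385819} \approx -3.615 \cdot 10^{5}$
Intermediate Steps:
$A{\left(W \right)} = - 6 W$
$T{\left(B \right)} = -846 + B^{2} + 1176 B$
$x = \frac{323189}{2385819}$ ($x = \frac{-1376768 + 1699957}{-846 + 1065^{2} + 1176 \cdot 1065} = \frac{323189}{-846 + 1134225 + 1252440} = \frac{323189}{2385819} \approx 0.13546$)
$P = -361504$ ($P = - 632 \left(404 - -168\right) = - 632 \left(404 + 168\right) = \left(-632\right) 572 = -361504$)
$P - x = -361504 - \frac{323189}{2385819} = - \frac{862483434965}{2385819}$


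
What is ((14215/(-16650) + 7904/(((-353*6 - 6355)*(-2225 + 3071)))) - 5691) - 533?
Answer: -223103715689/35840790 ≈ -6224.9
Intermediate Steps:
((14215/(-16650) + 7904/(((-353*6 - 6355)*(-2225 + 3071)))) - 5691) - 533 = ((14215*(-1/16650) + 7904/(((-2118 - 6355)*846))) - 5691) - 533 = ((-2843/3330 + 7904/((-8473*846))) - 5691) - 533 = ((-2843/3330 + 7904/(-7168158)) - 5691) - 533 = ((-2843/3330 + 7904*(-1/7168158)) - 5691) - 533 = ((-2843/3330 - 3952/3584079) - 5691) - 533 = (-30638729/35840790 - 5691) - 533 = -204000574619/35840790 - 533 = -223103715689/35840790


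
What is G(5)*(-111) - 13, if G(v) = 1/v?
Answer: -176/5 ≈ -35.200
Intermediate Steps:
G(5)*(-111) - 13 = -111/5 - 13 = -176/5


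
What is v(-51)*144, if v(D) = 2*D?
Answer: -14688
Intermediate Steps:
v(-51)*144 = (2*(-51))*144 = -102*144 = -14688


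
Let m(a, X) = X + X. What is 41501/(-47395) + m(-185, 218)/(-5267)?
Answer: -239249987/249629465 ≈ -0.95842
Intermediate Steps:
m(a, X) = 2*X
41501/(-47395) + m(-185, 218)/(-5267) = 41501/(-47395) + (2*218)/(-5267) = 41501*(-1/47395) + 436*(-1/5267) = -41501/47395 - 436/5267 = -239249987/249629465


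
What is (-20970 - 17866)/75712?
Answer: -1387/2704 ≈ -0.51294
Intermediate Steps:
(-20970 - 17866)/75712 = -38836*1/75712 = -1387/2704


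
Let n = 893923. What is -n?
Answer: -893923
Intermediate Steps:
-n = -1*893923 = -893923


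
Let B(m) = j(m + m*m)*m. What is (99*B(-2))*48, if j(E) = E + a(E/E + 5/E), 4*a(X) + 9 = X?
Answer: -5940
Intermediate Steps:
a(X) = -9/4 + X/4
j(E) = -2 + E + 5/(4*E) (j(E) = E + (-9/4 + (E/E + 5/E)/4) = E + (-9/4 + (1 + 5/E)/4) = E + (-9/4 + (¼ + 5/(4*E))) = E + (-2 + 5/(4*E)) = -2 + E + 5/(4*E))
B(m) = m*(-2 + m + m² + 5/(4*(m + m²))) (B(m) = (-2 + (m + m*m) + 5/(4*(m + m*m)))*m = (-2 + (m + m²) + 5/(4*(m + m²)))*m = (-2 + m + m² + 5/(4*(m + m²)))*m = m*(-2 + m + m² + 5/(4*(m + m²))))
(99*B(-2))*48 = (99*((5 - 2*(1 - 2) - 2*(1 - 2)*(-9 + 4*(-2)*(1 - 2)))/(4*(1 - 2))))*48 = (99*((¼)*(5 - 2*(-1) - 2*(-1)*(-9 + 4*(-2)*(-1)))/(-1)))*48 = (99*((¼)*(-1)*(5 + 2 - 2*(-1)*(-9 + 8))))*48 = (99*((¼)*(-1)*(5 + 2 - 2*(-1)*(-1))))*48 = (99*((¼)*(-1)*(5 + 2 - 2)))*48 = (99*((¼)*(-1)*5))*48 = (99*(-5/4))*48 = -495/4*48 = -5940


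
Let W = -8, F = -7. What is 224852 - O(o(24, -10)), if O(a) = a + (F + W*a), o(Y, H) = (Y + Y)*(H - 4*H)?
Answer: 234939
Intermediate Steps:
o(Y, H) = -6*H*Y (o(Y, H) = (2*Y)*(-3*H) = -6*H*Y)
O(a) = -7 - 7*a (O(a) = a + (-7 - 8*a) = -7 - 7*a)
224852 - O(o(24, -10)) = 224852 - (-7 - (-42)*(-10)*24) = 224852 - (-7 - 7*1440) = 224852 - (-7 - 10080) = 224852 - 1*(-10087) = 224852 + 10087 = 234939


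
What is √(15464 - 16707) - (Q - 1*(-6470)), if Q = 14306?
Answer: -20776 + I*√1243 ≈ -20776.0 + 35.256*I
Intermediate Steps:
√(15464 - 16707) - (Q - 1*(-6470)) = √(15464 - 16707) - (14306 - 1*(-6470)) = √(-1243) - (14306 + 6470) = I*√1243 - 1*20776 = I*√1243 - 20776 = -20776 + I*√1243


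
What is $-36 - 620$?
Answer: $-656$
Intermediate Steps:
$-36 - 620 = -656$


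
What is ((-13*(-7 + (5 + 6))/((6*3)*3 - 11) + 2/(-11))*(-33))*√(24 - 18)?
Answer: 1974*√6/43 ≈ 112.45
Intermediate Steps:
((-13*(-7 + (5 + 6))/((6*3)*3 - 11) + 2/(-11))*(-33))*√(24 - 18) = ((-13*(-7 + 11)/(18*3 - 11) + 2*(-1/11))*(-33))*√6 = ((-13*4/(54 - 11) - 2/11)*(-33))*√6 = ((-13/(43*(¼)) - 2/11)*(-33))*√6 = ((-13/43/4 - 2/11)*(-33))*√6 = ((-13*4/43 - 2/11)*(-33))*√6 = ((-52/43 - 2/11)*(-33))*√6 = (-658/473*(-33))*√6 = 1974*√6/43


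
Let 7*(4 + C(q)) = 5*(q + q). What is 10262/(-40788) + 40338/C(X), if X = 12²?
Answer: 718915904/3599541 ≈ 199.72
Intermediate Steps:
X = 144
C(q) = -4 + 10*q/7 (C(q) = -4 + (5*(q + q))/7 = -4 + (5*(2*q))/7 = -4 + (10*q)/7 = -4 + 10*q/7)
10262/(-40788) + 40338/C(X) = 10262/(-40788) + 40338/(-4 + (10/7)*144) = 10262*(-1/40788) + 40338/(-4 + 1440/7) = -5131/20394 + 40338/(1412/7) = -5131/20394 + 40338*(7/1412) = -5131/20394 + 141183/706 = 718915904/3599541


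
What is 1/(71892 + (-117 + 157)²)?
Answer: 1/73492 ≈ 1.3607e-5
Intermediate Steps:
1/(71892 + (-117 + 157)²) = 1/(71892 + 40²) = 1/(71892 + 1600) = 1/73492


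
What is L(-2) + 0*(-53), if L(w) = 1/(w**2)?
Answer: 1/4 ≈ 0.25000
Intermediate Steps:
L(w) = w**(-2)
L(-2) + 0*(-53) = (-2)**(-2) + 0*(-53) = 1/4 + 0 = 1/4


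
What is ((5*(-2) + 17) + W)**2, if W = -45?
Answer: 1444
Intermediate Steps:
((5*(-2) + 17) + W)**2 = ((5*(-2) + 17) - 45)**2 = ((-10 + 17) - 45)**2 = (7 - 45)**2 = (-38)**2 = 1444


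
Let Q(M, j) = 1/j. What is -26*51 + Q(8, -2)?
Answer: -2653/2 ≈ -1326.5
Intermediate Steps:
-26*51 + Q(8, -2) = -26*51 + 1/(-2) = -1326 - ½ = -2653/2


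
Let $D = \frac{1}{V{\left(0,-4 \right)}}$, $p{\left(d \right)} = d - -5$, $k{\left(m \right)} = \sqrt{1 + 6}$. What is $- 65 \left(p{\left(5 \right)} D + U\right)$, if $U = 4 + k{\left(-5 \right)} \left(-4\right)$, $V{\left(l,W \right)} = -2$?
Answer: $65 + 260 \sqrt{7} \approx 752.9$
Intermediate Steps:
$k{\left(m \right)} = \sqrt{7}$
$p{\left(d \right)} = 5 + d$ ($p{\left(d \right)} = d + 5 = 5 + d$)
$U = 4 - 4 \sqrt{7}$ ($U = 4 + \sqrt{7} \left(-4\right) = 4 - 4 \sqrt{7} \approx -6.583$)
$D = - \frac{1}{2}$ ($D = \frac{1}{-2} = - \frac{1}{2} \approx -0.5$)
$- 65 \left(p{\left(5 \right)} D + U\right) = - 65 \left(\left(5 + 5\right) \left(- \frac{1}{2}\right) + \left(4 - 4 \sqrt{7}\right)\right) = - 65 \left(10 \left(- \frac{1}{2}\right) + \left(4 - 4 \sqrt{7}\right)\right) = - 65 \left(-5 + \left(4 - 4 \sqrt{7}\right)\right) = - 65 \left(-1 - 4 \sqrt{7}\right) = 65 + 260 \sqrt{7}$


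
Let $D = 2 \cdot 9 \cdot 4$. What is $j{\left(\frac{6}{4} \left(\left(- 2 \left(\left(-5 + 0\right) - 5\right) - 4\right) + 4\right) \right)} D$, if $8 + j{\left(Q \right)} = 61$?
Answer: $3816$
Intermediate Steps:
$j{\left(Q \right)} = 53$ ($j{\left(Q \right)} = -8 + 61 = 53$)
$D = 72$ ($D = 18 \cdot 4 = 72$)
$j{\left(\frac{6}{4} \left(\left(- 2 \left(\left(-5 + 0\right) - 5\right) - 4\right) + 4\right) \right)} D = 53 \cdot 72 = 3816$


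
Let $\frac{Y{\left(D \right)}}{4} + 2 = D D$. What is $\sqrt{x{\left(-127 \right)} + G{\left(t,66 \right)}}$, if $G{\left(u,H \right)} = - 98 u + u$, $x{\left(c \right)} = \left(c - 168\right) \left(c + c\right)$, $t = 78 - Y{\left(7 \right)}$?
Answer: $20 \sqrt{214} \approx 292.57$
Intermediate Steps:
$Y{\left(D \right)} = -8 + 4 D^{2}$ ($Y{\left(D \right)} = -8 + 4 D D = -8 + 4 D^{2}$)
$t = -110$ ($t = 78 - \left(-8 + 4 \cdot 7^{2}\right) = 78 - \left(-8 + 4 \cdot 49\right) = 78 - \left(-8 + 196\right) = 78 - 188 = -110$)
$x{\left(c \right)} = 2 c \left(-168 + c\right)$ ($x{\left(c \right)} = \left(-168 + c\right) 2 c = 2 c \left(-168 + c\right)$)
$G{\left(u,H \right)} = - 97 u$
$\sqrt{x{\left(-127 \right)} + G{\left(t,66 \right)}} = \sqrt{2 \left(-127\right) \left(-168 - 127\right) - -10670} = \sqrt{2 \left(-127\right) \left(-295\right) + 10670} = \sqrt{74930 + 10670} = \sqrt{85600} = 20 \sqrt{214}$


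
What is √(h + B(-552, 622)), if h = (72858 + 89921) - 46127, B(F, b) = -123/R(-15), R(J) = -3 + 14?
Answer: 3*√1568171/11 ≈ 341.53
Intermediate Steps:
R(J) = 11
B(F, b) = -123/11
h = 116652 (h = 162779 - 46127 = 116652)
√(h + B(-552, 622)) = √(116652 - 123/11) = √(1283049/11) = 3*√1568171/11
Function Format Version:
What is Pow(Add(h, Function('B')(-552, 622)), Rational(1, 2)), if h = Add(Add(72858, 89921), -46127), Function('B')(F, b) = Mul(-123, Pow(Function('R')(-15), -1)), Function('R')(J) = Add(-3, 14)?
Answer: Mul(Rational(3, 11), Pow(1568171, Rational(1, 2))) ≈ 341.53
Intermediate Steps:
Function('R')(J) = 11
Function('B')(F, b) = Rational(-123, 11) (Function('B')(F, b) = Mul(-123, Pow(11, -1)) = Mul(-123, Rational(1, 11)) = Rational(-123, 11))
h = 116652 (h = Add(162779, -46127) = 116652)
Pow(Add(h, Function('B')(-552, 622)), Rational(1, 2)) = Pow(Add(116652, Rational(-123, 11)), Rational(1, 2)) = Pow(Rational(1283049, 11), Rational(1, 2)) = Mul(Rational(3, 11), Pow(1568171, Rational(1, 2)))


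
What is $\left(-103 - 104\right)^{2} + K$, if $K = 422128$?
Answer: $464977$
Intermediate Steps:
$\left(-103 - 104\right)^{2} + K = \left(-103 - 104\right)^{2} + 422128 = \left(-207\right)^{2} + 422128 = 42849 + 422128 = 464977$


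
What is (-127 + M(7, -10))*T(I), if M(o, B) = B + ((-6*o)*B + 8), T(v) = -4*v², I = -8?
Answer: -74496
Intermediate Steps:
M(o, B) = 8 + B - 6*B*o (M(o, B) = B + (-6*B*o + 8) = B + (8 - 6*B*o) = 8 + B - 6*B*o)
(-127 + M(7, -10))*T(I) = (-127 + (8 - 10 - 6*(-10)*7))*(-4*(-8)²) = (-127 + (8 - 10 + 420))*(-4*64) = (-127 + 418)*(-256) = 291*(-256) = -74496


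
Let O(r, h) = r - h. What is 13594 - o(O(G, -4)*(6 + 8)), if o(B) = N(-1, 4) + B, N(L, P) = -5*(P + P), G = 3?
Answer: 13536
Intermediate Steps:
N(L, P) = -10*P
o(B) = -40 + B (o(B) = -10*4 + B = -40 + B)
13594 - o(O(G, -4)*(6 + 8)) = 13594 - (-40 + (3 - 1*(-4))*(6 + 8)) = 13594 - (-40 + (3 + 4)*14) = 13594 - (-40 + 7*14) = 13594 - (-40 + 98) = 13594 - 1*58 = 13594 - 58 = 13536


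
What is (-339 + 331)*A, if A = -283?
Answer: 2264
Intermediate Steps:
(-339 + 331)*A = (-339 + 331)*(-283) = -8*(-283) = 2264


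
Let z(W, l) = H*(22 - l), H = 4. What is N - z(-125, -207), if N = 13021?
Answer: 12105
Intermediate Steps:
z(W, l) = 88 - 4*l (z(W, l) = 4*(22 - l) = 88 - 4*l)
N - z(-125, -207) = 13021 - (88 - 4*(-207)) = 13021 - (88 + 828) = 13021 - 1*916 = 13021 - 916 = 12105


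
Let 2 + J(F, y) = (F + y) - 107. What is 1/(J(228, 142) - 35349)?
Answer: -1/35088 ≈ -2.8500e-5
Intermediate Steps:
J(F, y) = -109 + F + y (J(F, y) = -2 + ((F + y) - 107) = -2 + (-107 + F + y) = -109 + F + y)
1/(J(228, 142) - 35349) = 1/((-109 + 228 + 142) - 35349) = 1/(261 - 35349) = 1/(-35088) = -1/35088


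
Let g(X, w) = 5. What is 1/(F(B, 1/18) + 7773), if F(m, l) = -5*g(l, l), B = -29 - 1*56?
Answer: 1/7748 ≈ 0.00012907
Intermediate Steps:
B = -85 (B = -29 - 56 = -85)
F(m, l) = -25 (F(m, l) = -5*5 = -25)
1/(F(B, 1/18) + 7773) = 1/(-25 + 7773) = 1/7748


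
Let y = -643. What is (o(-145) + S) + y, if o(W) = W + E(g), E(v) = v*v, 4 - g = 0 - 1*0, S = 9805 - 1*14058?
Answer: -5025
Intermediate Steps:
S = -4253 (S = 9805 - 14058 = -4253)
g = 4 (g = 4 - (0 - 1*0) = 4 - (0 + 0) = 4 - 1*0 = 4 + 0 = 4)
E(v) = v²
o(W) = 16 + W (o(W) = W + 4² = W + 16 = 16 + W)
(o(-145) + S) + y = ((16 - 145) - 4253) - 643 = (-129 - 4253) - 643 = -4382 - 643 = -5025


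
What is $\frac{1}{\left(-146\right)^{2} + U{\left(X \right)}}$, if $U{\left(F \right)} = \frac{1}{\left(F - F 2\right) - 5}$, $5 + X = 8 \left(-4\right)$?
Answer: $\frac{32}{682113} \approx 4.6913 \cdot 10^{-5}$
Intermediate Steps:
$X = -37$ ($X = -5 + 8 \left(-4\right) = -5 - 32 = -37$)
$U{\left(F \right)} = \frac{1}{-5 - F}$ ($U{\left(F \right)} = \frac{1}{\left(F - 2 F\right) - 5} = \frac{1}{- F - 5} = \frac{1}{-5 - F}$)
$\frac{1}{\left(-146\right)^{2} + U{\left(X \right)}} = \frac{1}{\left(-146\right)^{2} - \frac{1}{5 - 37}} = \frac{1}{21316 - \frac{1}{-32}} = \frac{1}{21316 - - \frac{1}{32}} = \frac{1}{21316 + \frac{1}{32}} = \frac{1}{\frac{682113}{32}} = \frac{32}{682113}$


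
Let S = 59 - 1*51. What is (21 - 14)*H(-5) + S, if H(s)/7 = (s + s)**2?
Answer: 4908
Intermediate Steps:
S = 8 (S = 59 - 51 = 8)
H(s) = 28*s**2 (H(s) = 7*(s + s)**2 = 7*(2*s)**2 = 7*(4*s**2) = 28*s**2)
(21 - 14)*H(-5) + S = (21 - 14)*(28*(-5)**2) + 8 = 7*(28*25) + 8 = 7*700 + 8 = 4900 + 8 = 4908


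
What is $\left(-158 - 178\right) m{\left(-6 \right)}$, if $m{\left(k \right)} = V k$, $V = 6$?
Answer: $12096$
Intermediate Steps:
$m{\left(k \right)} = 6 k$
$\left(-158 - 178\right) m{\left(-6 \right)} = \left(-158 - 178\right) 6 \left(-6\right) = \left(-336\right) \left(-36\right) = 12096$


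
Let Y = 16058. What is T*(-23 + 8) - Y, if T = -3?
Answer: -16013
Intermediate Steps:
T*(-23 + 8) - Y = -3*(-23 + 8) - 1*16058 = -3*(-15) - 16058 = 45 - 16058 = -16013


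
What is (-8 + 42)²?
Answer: 1156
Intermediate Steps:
(-8 + 42)² = 34² = 1156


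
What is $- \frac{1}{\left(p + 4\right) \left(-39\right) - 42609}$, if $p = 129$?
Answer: $\frac{1}{47796} \approx 2.0922 \cdot 10^{-5}$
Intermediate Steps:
$- \frac{1}{\left(p + 4\right) \left(-39\right) - 42609} = - \frac{1}{\left(129 + 4\right) \left(-39\right) - 42609} = - \frac{1}{133 \left(-39\right) - 42609} = - \frac{1}{-5187 - 42609} = - \frac{1}{-47796} = \left(-1\right) \left(- \frac{1}{47796}\right) = \frac{1}{47796}$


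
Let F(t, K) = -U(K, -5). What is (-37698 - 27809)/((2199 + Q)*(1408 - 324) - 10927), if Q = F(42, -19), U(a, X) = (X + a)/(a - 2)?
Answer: -458549/16600851 ≈ -0.027622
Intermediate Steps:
U(a, X) = (X + a)/(-2 + a)
F(t, K) = -(-5 + K)/(-2 + K)
Q = -8/7 (Q = (5 - 1*(-19))/(-2 - 19) = (5 + 19)/(-21) = -1/21*24 = -8/7 ≈ -1.1429)
(-37698 - 27809)/((2199 + Q)*(1408 - 324) - 10927) = (-37698 - 27809)/((2199 - 8/7)*(1408 - 324) - 10927) = -65507/((15385/7)*1084 - 10927) = -65507/(16677340/7 - 10927) = -65507/16600851/7 = -65507*7/16600851 = -458549/16600851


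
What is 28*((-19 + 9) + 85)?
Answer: 2100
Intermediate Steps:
28*((-19 + 9) + 85) = 28*(-10 + 85) = 28*75 = 2100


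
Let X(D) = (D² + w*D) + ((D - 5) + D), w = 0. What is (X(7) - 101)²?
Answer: 1849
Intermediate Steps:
X(D) = -5 + D² + 2*D (X(D) = (D² + 0*D) + ((D - 5) + D) = (D² + 0) + ((-5 + D) + D) = D² + (-5 + 2*D) = -5 + D² + 2*D)
(X(7) - 101)² = ((-5 + 7² + 2*7) - 101)² = ((-5 + 49 + 14) - 101)² = (58 - 101)² = (-43)² = 1849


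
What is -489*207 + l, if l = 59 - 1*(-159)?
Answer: -101005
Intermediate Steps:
l = 218 (l = 59 + 159 = 218)
-489*207 + l = -489*207 + 218 = -101223 + 218 = -101005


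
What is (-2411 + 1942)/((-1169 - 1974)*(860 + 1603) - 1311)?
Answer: 7/115560 ≈ 6.0575e-5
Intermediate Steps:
(-2411 + 1942)/((-1169 - 1974)*(860 + 1603) - 1311) = -469/(-3143*2463 - 1311) = -469/(-7741209 - 1311) = -469/(-7742520) = -469*(-1/7742520) = 7/115560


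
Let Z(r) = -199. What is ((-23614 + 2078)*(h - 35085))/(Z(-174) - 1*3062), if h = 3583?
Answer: -678427072/3261 ≈ -2.0804e+5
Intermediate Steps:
((-23614 + 2078)*(h - 35085))/(Z(-174) - 1*3062) = ((-23614 + 2078)*(3583 - 35085))/(-199 - 1*3062) = (-21536*(-31502))/(-199 - 3062) = 678427072/(-3261) = 678427072*(-1/3261) = -678427072/3261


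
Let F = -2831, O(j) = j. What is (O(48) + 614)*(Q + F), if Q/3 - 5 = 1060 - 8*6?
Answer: 145640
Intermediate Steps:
Q = 3051 (Q = 15 + 3*(1060 - 8*6) = 15 + 3*(1060 - 1*48) = 15 + 3*(1060 - 48) = 15 + 3*1012 = 15 + 3036 = 3051)
(O(48) + 614)*(Q + F) = (48 + 614)*(3051 - 2831) = 662*220 = 145640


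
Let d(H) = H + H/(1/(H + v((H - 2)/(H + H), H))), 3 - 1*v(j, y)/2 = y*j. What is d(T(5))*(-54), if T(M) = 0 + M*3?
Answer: -7290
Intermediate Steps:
v(j, y) = 6 - 2*j*y (v(j, y) = 6 - 2*y*j = 6 - 2*j*y)
T(M) = 3*M (T(M) = 0 + 3*M = 3*M)
d(H) = 9*H (d(H) = H + H/(1/(H + (6 - 2*(H - 2)/(H + H)*H))) = H + H/(1/(H + (6 - 2*(-2 + H)/((2*H))*H))) = H + H/(1/(H + (6 - 2*(-2 + H)*(1/(2*H))*H))) = H + H/(1/(H + (6 - 2*(-2 + H)/(2*H)*H))) = H + H/(1/(H + (6 + (2 - H)))) = H + H/(1/(H + (8 - H))) = H + H/(1/8) = H + H*8 = H + 8*H = 9*H)
d(T(5))*(-54) = (9*(3*5))*(-54) = (9*15)*(-54) = 135*(-54) = -7290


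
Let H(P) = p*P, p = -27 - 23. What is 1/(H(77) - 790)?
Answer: -1/4640 ≈ -0.00021552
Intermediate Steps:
p = -50
H(P) = -50*P
1/(H(77) - 790) = 1/(-50*77 - 790) = 1/(-3850 - 790) = 1/(-4640) = -1/4640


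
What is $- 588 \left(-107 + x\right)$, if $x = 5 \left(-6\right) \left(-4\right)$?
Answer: $-7644$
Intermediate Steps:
$x = 120$ ($x = \left(-30\right) \left(-4\right) = 120$)
$- 588 \left(-107 + x\right) = - 588 \left(-107 + 120\right) = \left(-588\right) 13 = -7644$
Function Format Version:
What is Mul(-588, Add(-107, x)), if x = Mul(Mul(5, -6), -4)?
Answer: -7644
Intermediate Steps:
x = 120 (x = Mul(-30, -4) = 120)
Mul(-588, Add(-107, x)) = Mul(-588, Add(-107, 120)) = Mul(-588, 13) = -7644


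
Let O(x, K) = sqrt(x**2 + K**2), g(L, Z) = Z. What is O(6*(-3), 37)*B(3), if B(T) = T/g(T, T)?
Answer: sqrt(1693) ≈ 41.146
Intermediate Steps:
B(T) = 1 (B(T) = T/T = 1)
O(x, K) = sqrt(K**2 + x**2)
O(6*(-3), 37)*B(3) = sqrt(37**2 + (6*(-3))**2)*1 = sqrt(1369 + (-18)**2)*1 = sqrt(1369 + 324)*1 = sqrt(1693)*1 = sqrt(1693)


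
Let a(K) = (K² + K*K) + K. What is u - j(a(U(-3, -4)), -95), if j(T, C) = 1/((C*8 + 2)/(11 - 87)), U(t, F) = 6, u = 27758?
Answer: 10520244/379 ≈ 27758.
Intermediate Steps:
a(K) = K + 2*K² (a(K) = (K² + K²) + K = 2*K² + K = K + 2*K²)
j(T, C) = 1/(-1/38 - 2*C/19) (j(T, C) = 1/((8*C + 2)/(-76)) = 1/((2 + 8*C)*(-1/76)) = 1/(-1/38 - 2*C/19))
u - j(a(U(-3, -4)), -95) = 27758 - (-38)/(1 + 4*(-95)) = 27758 - (-38)/(1 - 380) = 27758 - (-38)/(-379) = 27758 - (-38)*(-1)/379 = 27758 - 1*38/379 = 27758 - 38/379 = 10520244/379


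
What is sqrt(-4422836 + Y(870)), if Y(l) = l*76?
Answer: 2*I*sqrt(1089179) ≈ 2087.3*I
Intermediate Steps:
Y(l) = 76*l
sqrt(-4422836 + Y(870)) = sqrt(-4422836 + 76*870) = sqrt(-4422836 + 66120) = sqrt(-4356716) = 2*I*sqrt(1089179)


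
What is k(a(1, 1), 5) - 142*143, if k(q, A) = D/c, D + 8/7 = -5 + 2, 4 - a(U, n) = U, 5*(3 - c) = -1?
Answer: -2274417/112 ≈ -20307.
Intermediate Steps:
c = 16/5 (c = 3 - ⅕*(-1) = 3 + ⅕ = 16/5 ≈ 3.2000)
a(U, n) = 4 - U
D = -29/7 (D = -8/7 + (-5 + 2) = -8/7 - 3 = -29/7 ≈ -4.1429)
k(q, A) = -145/112 (k(q, A) = -29/(7*16/5) = -29/7*5/16 = -145/112)
k(a(1, 1), 5) - 142*143 = -145/112 - 142*143 = -145/112 - 20306 = -2274417/112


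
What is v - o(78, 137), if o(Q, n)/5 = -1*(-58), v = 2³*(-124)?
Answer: -1282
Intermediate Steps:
v = -992 (v = 8*(-124) = -992)
o(Q, n) = 290 (o(Q, n) = 5*(-1*(-58)) = 5*58 = 290)
v - o(78, 137) = -992 - 1*290 = -992 - 290 = -1282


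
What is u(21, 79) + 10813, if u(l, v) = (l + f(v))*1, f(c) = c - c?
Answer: 10834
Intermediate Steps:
f(c) = 0
u(l, v) = l (u(l, v) = (l + 0)*1 = l*1 = l)
u(21, 79) + 10813 = 21 + 10813 = 10834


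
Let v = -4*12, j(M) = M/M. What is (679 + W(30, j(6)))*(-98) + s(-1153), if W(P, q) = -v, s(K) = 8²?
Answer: -71182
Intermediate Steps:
j(M) = 1
s(K) = 64
v = -48
W(P, q) = 48 (W(P, q) = -1*(-48) = 48)
(679 + W(30, j(6)))*(-98) + s(-1153) = (679 + 48)*(-98) + 64 = 727*(-98) + 64 = -71246 + 64 = -71182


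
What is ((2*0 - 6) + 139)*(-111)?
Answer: -14763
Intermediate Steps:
((2*0 - 6) + 139)*(-111) = ((0 - 6) + 139)*(-111) = (-6 + 139)*(-111) = 133*(-111) = -14763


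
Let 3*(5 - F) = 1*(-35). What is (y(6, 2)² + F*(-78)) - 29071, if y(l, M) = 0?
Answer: -30371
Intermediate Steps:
F = 50/3 (F = 5 - (-35)/3 = 5 - ⅓*(-35) = 5 + 35/3 = 50/3 ≈ 16.667)
(y(6, 2)² + F*(-78)) - 29071 = (0² + (50/3)*(-78)) - 29071 = (0 - 1300) - 29071 = -1300 - 29071 = -30371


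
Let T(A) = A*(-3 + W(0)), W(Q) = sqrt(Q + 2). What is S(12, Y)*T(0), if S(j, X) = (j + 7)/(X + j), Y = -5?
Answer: 0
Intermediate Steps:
W(Q) = sqrt(2 + Q)
T(A) = A*(-3 + sqrt(2)) (T(A) = A*(-3 + sqrt(2 + 0)) = A*(-3 + sqrt(2)))
S(j, X) = (7 + j)/(X + j)
S(12, Y)*T(0) = ((7 + 12)/(-5 + 12))*(0*(-3 + sqrt(2))) = (19/7)*0 = 0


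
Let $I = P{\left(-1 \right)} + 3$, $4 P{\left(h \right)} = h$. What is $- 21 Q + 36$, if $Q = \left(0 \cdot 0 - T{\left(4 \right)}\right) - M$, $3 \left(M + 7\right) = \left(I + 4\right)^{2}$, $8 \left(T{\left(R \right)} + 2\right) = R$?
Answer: $\frac{2823}{16} \approx 176.44$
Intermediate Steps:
$P{\left(h \right)} = \frac{h}{4}$
$T{\left(R \right)} = -2 + \frac{R}{8}$
$I = \frac{11}{4}$ ($I = \frac{1}{4} \left(-1\right) + 3 = - \frac{1}{4} + 3 = \frac{11}{4} \approx 2.75$)
$M = \frac{131}{16}$ ($M = -7 + \frac{\left(\frac{11}{4} + 4\right)^{2}}{3} = -7 + \frac{\left(\frac{27}{4}\right)^{2}}{3} = -7 + \frac{1}{3} \cdot \frac{729}{16} = -7 + \frac{243}{16} = \frac{131}{16} \approx 8.1875$)
$Q = - \frac{107}{16}$ ($Q = \left(0 \cdot 0 - \left(-2 + \frac{1}{8} \cdot 4\right)\right) - \frac{131}{16} = \left(0 - \left(-2 + \frac{1}{2}\right)\right) - \frac{131}{16} = \left(0 - - \frac{3}{2}\right) - \frac{131}{16} = \left(0 + \frac{3}{2}\right) - \frac{131}{16} = \frac{3}{2} - \frac{131}{16} = - \frac{107}{16} \approx -6.6875$)
$- 21 Q + 36 = \left(-21\right) \left(- \frac{107}{16}\right) + 36 = \frac{2247}{16} + 36 = \frac{2823}{16}$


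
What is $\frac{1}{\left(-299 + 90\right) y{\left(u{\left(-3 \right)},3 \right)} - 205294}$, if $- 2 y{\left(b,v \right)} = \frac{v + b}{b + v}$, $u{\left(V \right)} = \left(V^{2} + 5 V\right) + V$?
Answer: $- \frac{2}{410379} \approx -4.8735 \cdot 10^{-6}$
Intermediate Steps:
$u{\left(V \right)} = V^{2} + 6 V$
$y{\left(b,v \right)} = - \frac{1}{2}$ ($y{\left(b,v \right)} = - \frac{\left(v + b\right) \frac{1}{b + v}}{2} = - \frac{\left(b + v\right) \frac{1}{b + v}}{2} = \left(- \frac{1}{2}\right) 1 = - \frac{1}{2}$)
$\frac{1}{\left(-299 + 90\right) y{\left(u{\left(-3 \right)},3 \right)} - 205294} = \frac{1}{\left(-299 + 90\right) \left(- \frac{1}{2}\right) - 205294} = \frac{1}{\left(-209\right) \left(- \frac{1}{2}\right) - 205294} = \frac{1}{\frac{209}{2} - 205294} = \frac{1}{- \frac{410379}{2}} = - \frac{2}{410379}$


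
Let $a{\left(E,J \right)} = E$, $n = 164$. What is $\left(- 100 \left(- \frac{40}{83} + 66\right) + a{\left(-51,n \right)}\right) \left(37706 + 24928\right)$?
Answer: $- \frac{34325498922}{83} \approx -4.1356 \cdot 10^{8}$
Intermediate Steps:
$\left(- 100 \left(- \frac{40}{83} + 66\right) + a{\left(-51,n \right)}\right) \left(37706 + 24928\right) = \left(- 100 \left(- \frac{40}{83} + 66\right) - 51\right) \left(37706 + 24928\right) = \left(- 100 \left(\left(-40\right) \frac{1}{83} + 66\right) - 51\right) 62634 = \left(- 100 \left(- \frac{40}{83} + 66\right) - 51\right) 62634 = \left(\left(-100\right) \frac{5438}{83} - 51\right) 62634 = \left(- \frac{543800}{83} - 51\right) 62634 = \left(- \frac{548033}{83}\right) 62634 = - \frac{34325498922}{83}$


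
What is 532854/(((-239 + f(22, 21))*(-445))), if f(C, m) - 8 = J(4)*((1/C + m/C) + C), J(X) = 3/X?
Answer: 236824/42275 ≈ 5.6020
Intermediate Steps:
f(C, m) = 8 + 3*C/4 + 3/(4*C) + 3*m/(4*C) (f(C, m) = 8 + (3/4)*((1/C + m/C) + C) = 8 + (3*(¼))*((1/C + m/C) + C) = 8 + 3*(C + 1/C + m/C)/4 = 8 + (3*C/4 + 3/(4*C) + 3*m/(4*C)) = 8 + 3*C/4 + 3/(4*C) + 3*m/(4*C))
532854/(((-239 + f(22, 21))*(-445))) = 532854/(((-239 + (¼)*(3 + 3*21 + 22*(32 + 3*22))/22)*(-445))) = 532854/(((-239 + (¼)*(1/22)*(3 + 63 + 22*(32 + 66)))*(-445))) = 532854/(((-239 + (¼)*(1/22)*(3 + 63 + 22*98))*(-445))) = 532854/(((-239 + (¼)*(1/22)*(3 + 63 + 2156))*(-445))) = 532854/(((-239 + (¼)*(1/22)*2222)*(-445))) = 532854/(((-239 + 101/4)*(-445))) = 532854/((-855/4*(-445))) = 532854/(380475/4) = 532854*(4/380475) = 236824/42275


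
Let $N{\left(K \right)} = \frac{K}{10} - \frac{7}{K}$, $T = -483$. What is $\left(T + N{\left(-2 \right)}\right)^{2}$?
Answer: $\frac{23011209}{100} \approx 2.3011 \cdot 10^{5}$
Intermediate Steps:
$N{\left(K \right)} = - \frac{7}{K} + \frac{K}{10}$ ($N{\left(K \right)} = K \frac{1}{10} - \frac{7}{K} = \frac{K}{10} - \frac{7}{K} = - \frac{7}{K} + \frac{K}{10}$)
$\left(T + N{\left(-2 \right)}\right)^{2} = \left(-483 + \left(- \frac{7}{-2} + \frac{1}{10} \left(-2\right)\right)\right)^{2} = \left(-483 - - \frac{33}{10}\right)^{2} = \left(-483 + \left(\frac{7}{2} - \frac{1}{5}\right)\right)^{2} = \left(-483 + \frac{33}{10}\right)^{2} = \left(- \frac{4797}{10}\right)^{2} = \frac{23011209}{100}$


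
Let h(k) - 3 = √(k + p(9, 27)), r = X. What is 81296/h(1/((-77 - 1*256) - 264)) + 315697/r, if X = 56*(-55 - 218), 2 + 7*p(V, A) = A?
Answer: 15574487058155/346930584 - 81296*√62342322/22693 ≈ 16606.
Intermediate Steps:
p(V, A) = -2/7 + A/7
X = -15288 (X = 56*(-273) = -15288)
r = -15288
h(k) = 3 + √(25/7 + k) (h(k) = 3 + √(k + (-2/7 + (⅐)*27)) = 3 + √(k + (-2/7 + 27/7)) = 3 + √(k + 25/7) = 3 + √(25/7 + k))
81296/h(1/((-77 - 1*256) - 264)) + 315697/r = 81296/(3 + √(175 + 49/((-77 - 1*256) - 264))/7) + 315697/(-15288) = 81296/(3 + √(175 + 49/((-77 - 256) - 264))/7) + 315697*(-1/15288) = 81296/(3 + √(175 + 49/(-333 - 264))/7) - 315697/15288 = 81296/(3 + √(175 + 49/(-597))/7) - 315697/15288 = 81296/(3 + √(175 + 49*(-1/597))/7) - 315697/15288 = 81296/(3 + √(175 - 49/597)/7) - 315697/15288 = 81296/(3 + √(104426/597)/7) - 315697/15288 = 81296/(3 + (√62342322/597)/7) - 315697/15288 = 81296/(3 + √62342322/4179) - 315697/15288 = -315697/15288 + 81296/(3 + √62342322/4179)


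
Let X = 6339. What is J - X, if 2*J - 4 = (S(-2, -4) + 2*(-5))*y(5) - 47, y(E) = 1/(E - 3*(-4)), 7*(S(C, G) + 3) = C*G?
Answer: -756941/119 ≈ -6360.9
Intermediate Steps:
S(C, G) = -3 + C*G/7 (S(C, G) = -3 + (C*G)/7 = -3 + C*G/7)
y(E) = 1/(12 + E) (y(E) = 1/(E + 12) = 1/(12 + E))
J = -2600/119 (J = 2 + (((-3 + (⅐)*(-2)*(-4)) + 2*(-5))/(12 + 5) - 47)/2 = 2 + (((-3 + 8/7) - 10)/17 - 47)/2 = 2 + ((-13/7 - 10)*(1/17) - 47)/2 = 2 + (-83/7*1/17 - 47)/2 = 2 + (-83/119 - 47)/2 = 2 + (½)*(-5676/119) = 2 - 2838/119 = -2600/119 ≈ -21.849)
J - X = -2600/119 - 1*6339 = -2600/119 - 6339 = -756941/119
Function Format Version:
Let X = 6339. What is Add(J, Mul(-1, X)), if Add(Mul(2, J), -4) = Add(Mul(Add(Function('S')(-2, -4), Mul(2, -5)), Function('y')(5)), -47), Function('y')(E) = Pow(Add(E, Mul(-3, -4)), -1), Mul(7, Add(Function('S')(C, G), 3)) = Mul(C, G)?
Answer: Rational(-756941, 119) ≈ -6360.9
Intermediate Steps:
Function('S')(C, G) = Add(-3, Mul(Rational(1, 7), C, G)) (Function('S')(C, G) = Add(-3, Mul(Rational(1, 7), Mul(C, G))) = Add(-3, Mul(Rational(1, 7), C, G)))
Function('y')(E) = Pow(Add(12, E), -1) (Function('y')(E) = Pow(Add(E, 12), -1) = Pow(Add(12, E), -1))
J = Rational(-2600, 119) (J = Add(2, Mul(Rational(1, 2), Add(Mul(Add(Add(-3, Mul(Rational(1, 7), -2, -4)), Mul(2, -5)), Pow(Add(12, 5), -1)), -47))) = Add(2, Mul(Rational(1, 2), Add(Mul(Add(Add(-3, Rational(8, 7)), -10), Pow(17, -1)), -47))) = Add(2, Mul(Rational(1, 2), Add(Mul(Add(Rational(-13, 7), -10), Rational(1, 17)), -47))) = Add(2, Mul(Rational(1, 2), Add(Mul(Rational(-83, 7), Rational(1, 17)), -47))) = Add(2, Mul(Rational(1, 2), Add(Rational(-83, 119), -47))) = Add(2, Mul(Rational(1, 2), Rational(-5676, 119))) = Add(2, Rational(-2838, 119)) = Rational(-2600, 119) ≈ -21.849)
Add(J, Mul(-1, X)) = Add(Rational(-2600, 119), Mul(-1, 6339)) = Add(Rational(-2600, 119), -6339) = Rational(-756941, 119)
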